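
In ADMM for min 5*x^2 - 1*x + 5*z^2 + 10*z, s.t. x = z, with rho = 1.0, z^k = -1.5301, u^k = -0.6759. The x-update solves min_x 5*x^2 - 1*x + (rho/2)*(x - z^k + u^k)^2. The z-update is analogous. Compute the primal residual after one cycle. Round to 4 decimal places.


ADMM iteration with rho = 1.0, z^k = -1.5301, u^k = -0.6759
Step 1: x-update.
Minimize 5*x^2 - 1*x + (1.0/2)*(x + 1.5301 - 0.6759)^2
FOC: (2*5 + 1.0)*x = 1 + 1.0*(-1.5301 + 0.6759)
x^{k+1} = 0.0133
Step 2: z-update.
Minimize 5*z^2 + 10*z + (1.0/2)*(0.0133 - z - 0.6759)^2
FOC: (2*5 + 1.0)*z = -10 + 1.0*(0.0133 - 0.6759)
z^{k+1} = -0.9693
Step 3: u-update.
u^{k+1} = -0.6759 + 0.0133 + 0.9693 = 0.3067
Step 4: Primal residual = |0.0133 + 0.9693| = 0.9826


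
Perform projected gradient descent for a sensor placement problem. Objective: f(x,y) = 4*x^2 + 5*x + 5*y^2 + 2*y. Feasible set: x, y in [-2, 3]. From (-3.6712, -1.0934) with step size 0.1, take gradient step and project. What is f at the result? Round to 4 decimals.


Step 1: Compute gradient at (-3.6712, -1.0934).
grad_x = 2*4*-3.6712 + 5 = -24.3696
grad_y = 2*5*-1.0934 + 2 = -8.934
Step 2: Gradient step.
x_raw = -3.6712 - 0.1*-24.3696 = -1.2342
y_raw = -1.0934 - 0.1*-8.934 = -0.2
Step 3: Project onto [-2, 3].
x_proj = clip(-1.2342) = -1.2342
y_proj = clip(-0.2) = -0.2
Step 4: Evaluate f.
f(-1.2342, -0.2) = -0.2778


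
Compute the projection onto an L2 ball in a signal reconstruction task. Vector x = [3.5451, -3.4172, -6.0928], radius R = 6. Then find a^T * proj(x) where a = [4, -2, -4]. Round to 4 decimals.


Step 1: Compute ||x|| (intermediates to 6 decimals).
||x|| = sqrt(3.5451^2 + (-3.4172)^2 + (-6.0928)^2) = 7.833722
Step 2: Project.
Since ||x|| > R, scale = R/||x|| = 6/7.833722 = 0.765919, proj(x) = scale * x
proj(x) = [2.715259, -2.617298, -4.666591]
Step 3: Dot product.
a^T * proj(x) = 4*2.715259 - 2*(-2.617298) - 4*(-4.666591) = 34.762


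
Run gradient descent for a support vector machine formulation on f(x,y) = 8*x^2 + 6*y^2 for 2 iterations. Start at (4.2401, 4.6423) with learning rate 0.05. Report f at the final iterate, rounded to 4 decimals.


Gradient descent on f(x,y) = 8*x^2 + 6*y^2.
Starting point: (4.2401, 4.6423), alpha = 0.05
Step 1: grad_x = 2*8*4.2401 = 67.8416, grad_y = 2*6*4.6423 = 55.7076
  x_1 = 4.2401 - 0.05*67.8416 = 0.848
  y_1 = 4.6423 - 0.05*55.7076 = 1.8569
Step 2: grad_x = 2*8*0.848 = 13.5683, grad_y = 2*6*1.8569 = 22.283
  x_2 = 0.848 - 0.05*13.5683 = 0.1696
  y_2 = 1.8569 - 0.05*22.283 = 0.7428
f(0.1696, 0.7428) = 8*0.1696^2 + 6*0.7428^2 = 3.5403


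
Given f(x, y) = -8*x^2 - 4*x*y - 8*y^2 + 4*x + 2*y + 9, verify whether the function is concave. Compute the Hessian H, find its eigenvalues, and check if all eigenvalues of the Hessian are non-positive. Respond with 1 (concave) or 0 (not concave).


The Hessian of f(x,y) = -8*x^2 - 4*x*y - 8*y^2 + 4*x + 2*y + 9 is:
H = [[-16, -4], [-4, -16]]
Trace = -16 - 16 = -32
Determinant = -16*-16 - (-4)^2 = 240
Discriminant = (-32)^2 - 4*240 = 64.0
Eigenvalues: lambda_1 = -20.0, lambda_2 = -12.0
The function is concave.

1


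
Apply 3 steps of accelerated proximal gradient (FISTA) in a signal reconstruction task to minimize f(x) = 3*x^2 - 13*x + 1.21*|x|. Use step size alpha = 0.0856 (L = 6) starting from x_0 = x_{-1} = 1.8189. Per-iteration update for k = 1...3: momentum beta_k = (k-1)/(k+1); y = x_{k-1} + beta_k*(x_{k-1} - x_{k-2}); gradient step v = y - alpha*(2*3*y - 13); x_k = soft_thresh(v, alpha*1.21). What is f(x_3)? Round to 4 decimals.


FISTA on f(x) = 3*x^2 - 13*x + 1.21*|x|
L = 6, alpha = 0.0856
Iteration 1: beta = 0.0, y = 1.8189 + 0.0*(1.8189 - 1.8189) = 1.8189
  grad(y) = -2.0866, v = y - alpha*grad = 1.9975
  prox(v) = soft_thresh(1.9975, 0.1036) = 1.8939
Iteration 2: beta = 0.3333, y = 1.8939 + 0.3333*(1.8939 - 1.8189) = 1.9189
  grad(y) = -1.4863, v = y - alpha*grad = 2.0462
  prox(v) = soft_thresh(2.0462, 0.1036) = 1.9426
Iteration 3: beta = 0.5, y = 1.9426 + 0.5*(1.9426 - 1.8939) = 1.9669
  grad(y) = -1.1984, v = y - alpha*grad = 2.0695
  prox(v) = soft_thresh(2.0695, 0.1036) = 1.9659
f(x_3) = 3*1.9659^2 - 13*1.9659 + 1.21*|1.9659| = -11.5837


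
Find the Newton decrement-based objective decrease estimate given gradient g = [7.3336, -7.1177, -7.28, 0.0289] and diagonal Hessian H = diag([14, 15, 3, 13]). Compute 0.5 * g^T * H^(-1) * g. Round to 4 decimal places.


Step 1: H is diagonal, so H^(-1) * g = [0.5238, -0.4745, -2.4267, 0.0022].
Step 2: g^T H^(-1) g = sum_i g_i^2 / H_ii
  = (7.3336)^2/14 + (-7.1177)^2/15 + (-7.28)^2/3 + (0.0289)^2/13
  = 3.8415 + 3.3774 + 17.6661 + 0.0001 = 24.8852
Step 3: Objective decrease = 0.5 * g^T H^(-1) g = 12.4426


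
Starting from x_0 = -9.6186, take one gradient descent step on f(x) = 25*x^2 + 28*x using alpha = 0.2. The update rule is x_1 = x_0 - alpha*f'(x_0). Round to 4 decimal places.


We compute the gradient at x_0 and apply the update.
f'(x) = 50*x + 28
f'(-9.6186) = 50*-9.6186 + 28 = -452.93
x_1 = -9.6186 - 0.2*-452.93 = 80.9674


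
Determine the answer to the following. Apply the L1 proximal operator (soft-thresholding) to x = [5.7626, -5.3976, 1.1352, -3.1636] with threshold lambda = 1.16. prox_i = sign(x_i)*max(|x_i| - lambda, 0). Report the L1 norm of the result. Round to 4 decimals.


Soft-thresholding with lambda = 1.16:
prox(5.7626) = sign(5.7626)*max(|5.7626| - 1.16, 0) = 4.6026
prox(-5.3976) = sign(-5.3976)*max(|-5.3976| - 1.16, 0) = -4.2376
prox(1.1352) = sign(1.1352)*max(|1.1352| - 1.16, 0) = 0.0
prox(-3.1636) = sign(-3.1636)*max(|-3.1636| - 1.16, 0) = -2.0036
prox(x) = [4.6026, -4.2376, 0.0, -2.0036]
||prox(x)||_1 = 4.6026 + 4.2376 + 0.0 + 2.0036 = 10.8438


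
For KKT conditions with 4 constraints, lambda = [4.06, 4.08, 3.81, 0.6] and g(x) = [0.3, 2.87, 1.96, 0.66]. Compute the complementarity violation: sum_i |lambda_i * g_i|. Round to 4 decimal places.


KKT complementary slackness check:
lambda_1 * g_1 = 4.06 * 0.3 = 1.218
lambda_2 * g_2 = 4.08 * 2.87 = 11.7096
lambda_3 * g_3 = 3.81 * 1.96 = 7.4676
lambda_4 * g_4 = 0.6 * 0.66 = 0.396
Total violation = 1.218 + 11.7096 + 7.4676 + 0.396 = 20.7912


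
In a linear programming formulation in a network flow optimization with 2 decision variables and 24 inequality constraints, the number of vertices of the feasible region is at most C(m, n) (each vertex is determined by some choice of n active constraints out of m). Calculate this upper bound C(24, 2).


Each vertex corresponds to some choice of n active constraints out of m, so the number of vertices is at most C(m, n) = m! / (n!(m-n)!).
m = 24, n = 2
Numerator: 24 * 23
Denominator: 2! = 2
C(24, 2) = 276


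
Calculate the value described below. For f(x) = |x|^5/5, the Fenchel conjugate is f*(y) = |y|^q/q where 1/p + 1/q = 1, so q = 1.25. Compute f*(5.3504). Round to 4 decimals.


The conjugate exponent q satisfies 1/p + 1/q = 1.
p = 5, so q = 5/(5 - 1) = 1.25
|y|^q = 5.3504^1.25 = 8.1373
f*(5.3504) = 8.1373 / 1.25 = 6.5099


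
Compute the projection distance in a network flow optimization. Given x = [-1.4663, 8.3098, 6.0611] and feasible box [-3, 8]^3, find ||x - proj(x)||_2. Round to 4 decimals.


Project each component onto [-3, 8].
clip(-1.4663) = -1.4663, clip(8.3098) = 8.0, clip(6.0611) = 6.0611
Projection = [-1.4663, 8.0, 6.0611]
Squared diffs: [0.0, 0.096, 0.0]
Distance = sqrt(0.096) = 0.3098


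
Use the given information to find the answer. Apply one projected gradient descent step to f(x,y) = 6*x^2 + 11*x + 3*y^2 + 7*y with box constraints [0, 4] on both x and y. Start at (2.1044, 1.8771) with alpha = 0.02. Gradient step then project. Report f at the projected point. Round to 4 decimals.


Step 1: Compute gradient at (2.1044, 1.8771).
grad_x = 2*6*2.1044 + 11 = 36.2528
grad_y = 2*3*1.8771 + 7 = 18.2626
Step 2: Gradient step.
x_raw = 2.1044 - 0.02*36.2528 = 1.3793
y_raw = 1.8771 - 0.02*18.2626 = 1.5118
Step 3: Project onto [0, 4].
x_proj = clip(1.3793) = 1.3793
y_proj = clip(1.5118) = 1.5118
Step 4: Evaluate f.
f(1.3793, 1.5118) = 44.0283


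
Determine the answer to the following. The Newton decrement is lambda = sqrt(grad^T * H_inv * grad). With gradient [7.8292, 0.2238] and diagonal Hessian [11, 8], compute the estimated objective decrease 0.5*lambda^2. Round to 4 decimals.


Step 1: H is diagonal, so H^(-1) * g = [0.7117, 0.028].
Step 2: g^T H^(-1) g = sum_i g_i^2 / H_ii
  = (7.8292)^2/11 + (0.2238)^2/8
  = 5.5724 + 0.0063 = 5.5787
Step 3: Objective decrease = 0.5 * g^T H^(-1) g = 2.7893


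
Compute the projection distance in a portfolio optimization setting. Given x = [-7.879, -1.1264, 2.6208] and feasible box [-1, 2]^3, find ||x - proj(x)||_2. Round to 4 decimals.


Project each component onto [-1, 2].
clip(-7.879) = -1.0, clip(-1.1264) = -1.0, clip(2.6208) = 2.0
Projection = [-1.0, -1.0, 2.0]
Squared diffs: [47.3206, 0.016, 0.3854]
Distance = sqrt(47.722) = 6.9081


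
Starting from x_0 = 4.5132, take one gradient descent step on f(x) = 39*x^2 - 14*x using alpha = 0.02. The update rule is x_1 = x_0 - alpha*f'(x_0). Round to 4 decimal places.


We compute the gradient at x_0 and apply the update.
f'(x) = 78*x - 14
f'(4.5132) = 78*4.5132 - 14 = 338.0296
x_1 = 4.5132 - 0.02*338.0296 = -2.2474


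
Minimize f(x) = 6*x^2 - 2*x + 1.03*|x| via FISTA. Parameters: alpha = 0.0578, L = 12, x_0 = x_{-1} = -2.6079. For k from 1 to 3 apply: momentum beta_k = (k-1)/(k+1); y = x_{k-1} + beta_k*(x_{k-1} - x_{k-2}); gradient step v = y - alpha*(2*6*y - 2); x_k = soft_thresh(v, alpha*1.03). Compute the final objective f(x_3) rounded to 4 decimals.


FISTA on f(x) = 6*x^2 - 2*x + 1.03*|x|
L = 12, alpha = 0.0578
Iteration 1: beta = 0.0, y = -2.6079 + 0.0*(-2.6079 + 2.6079) = -2.6079
  grad(y) = -33.2948, v = y - alpha*grad = -0.6835
  prox(v) = soft_thresh(-0.6835, 0.0595) = -0.6239
Iteration 2: beta = 0.3333, y = -0.6239 + 0.3333*(-0.6239 + 2.6079) = 0.0374
  grad(y) = -1.5512, v = y - alpha*grad = 0.1271
  prox(v) = soft_thresh(0.1271, 0.0595) = 0.0675
Iteration 3: beta = 0.5, y = 0.0675 + 0.5*(0.0675 + 0.6239) = 0.4133
  grad(y) = 2.959, v = y - alpha*grad = 0.2422
  prox(v) = soft_thresh(0.2422, 0.0595) = 0.1827
f(x_3) = 6*0.1827^2 - 2*0.1827 + 1.03*|0.1827| = 0.023


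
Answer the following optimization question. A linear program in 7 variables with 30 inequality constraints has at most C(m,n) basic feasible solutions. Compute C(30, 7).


Each vertex corresponds to some choice of n active constraints out of m, so the number of vertices is at most C(m, n) = m! / (n!(m-n)!).
m = 30, n = 7
Numerator: 30 * 29 * 28 * 27 * 26 * 25 * 24
Denominator: 7! = 5040
C(30, 7) = 2035800


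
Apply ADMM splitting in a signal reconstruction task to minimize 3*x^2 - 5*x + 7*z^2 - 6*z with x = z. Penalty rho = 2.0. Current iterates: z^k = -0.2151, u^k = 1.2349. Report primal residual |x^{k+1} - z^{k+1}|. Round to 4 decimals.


ADMM iteration with rho = 2.0, z^k = -0.2151, u^k = 1.2349
Step 1: x-update.
Minimize 3*x^2 - 5*x + (2.0/2)*(x + 0.2151 + 1.2349)^2
FOC: (2*3 + 2.0)*x = 5 + 2.0*(-0.2151 - 1.2349)
x^{k+1} = 0.2625
Step 2: z-update.
Minimize 7*z^2 - 6*z + (2.0/2)*(0.2625 - z + 1.2349)^2
FOC: (2*7 + 2.0)*z = 6 + 2.0*(0.2625 + 1.2349)
z^{k+1} = 0.5622
Step 3: u-update.
u^{k+1} = 1.2349 + 0.2625 - 0.5622 = 0.9352
Step 4: Primal residual = |0.2625 - 0.5622| = 0.2997


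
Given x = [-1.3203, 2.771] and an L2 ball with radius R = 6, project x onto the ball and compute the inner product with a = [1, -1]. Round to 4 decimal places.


Step 1: Compute ||x|| (intermediates to 6 decimals).
||x|| = sqrt((-1.3203)^2 + 2.771^2) = 3.069468
Step 2: Project.
Since ||x|| <= R, proj = x (no scaling needed).
proj(x) = [-1.3203, 2.771]
Step 3: Dot product.
a^T * proj(x) = 1*(-1.3203) - 1*2.771 = -4.0913


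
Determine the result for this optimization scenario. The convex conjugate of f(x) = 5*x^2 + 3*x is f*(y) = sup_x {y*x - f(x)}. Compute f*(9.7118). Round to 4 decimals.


f*(y) = sup_x {y*x - a*x^2 - b*x} = sup_x {(y-b)*x - a*x^2}
FOC: (y - b) - 2a*x = 0 => x* = (y - b)/(2a)
x* = (9.7118 - 3)/(2*5) = 0.6712
f*(9.7118) = (y-b)^2/(4a) = (9.7118 - 3)^2/(4*5)
= 45.0483/20 = 2.2524


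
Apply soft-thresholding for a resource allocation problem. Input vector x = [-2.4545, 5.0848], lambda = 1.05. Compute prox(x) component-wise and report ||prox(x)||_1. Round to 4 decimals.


Soft-thresholding with lambda = 1.05:
prox(-2.4545) = sign(-2.4545)*max(|-2.4545| - 1.05, 0) = -1.4045
prox(5.0848) = sign(5.0848)*max(|5.0848| - 1.05, 0) = 4.0348
prox(x) = [-1.4045, 4.0348]
||prox(x)||_1 = 1.4045 + 4.0348 = 5.4393


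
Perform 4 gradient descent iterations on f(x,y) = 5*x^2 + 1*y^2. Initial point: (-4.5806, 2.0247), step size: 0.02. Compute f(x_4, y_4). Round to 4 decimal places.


Gradient descent on f(x,y) = 5*x^2 + 1*y^2.
Starting point: (-4.5806, 2.0247), alpha = 0.02
Step 1: grad_x = 2*5*-4.5806 = -45.806, grad_y = 2*1*2.0247 = 4.0494
  x_1 = -4.5806 - 0.02*-45.806 = -3.6645
  y_1 = 2.0247 - 0.02*4.0494 = 1.9437
Step 2: grad_x = 2*5*-3.6645 = -36.6448, grad_y = 2*1*1.9437 = 3.8874
  x_2 = -3.6645 - 0.02*-36.6448 = -2.9316
  y_2 = 1.9437 - 0.02*3.8874 = 1.866
Step 3: grad_x = 2*5*-2.9316 = -29.3158, grad_y = 2*1*1.866 = 3.7319
  x_3 = -2.9316 - 0.02*-29.3158 = -2.3453
  y_3 = 1.866 - 0.02*3.7319 = 1.7913
Step 4: grad_x = 2*5*-2.3453 = -23.4527, grad_y = 2*1*1.7913 = 3.5826
  x_4 = -2.3453 - 0.02*-23.4527 = -1.8762
  y_4 = 1.7913 - 0.02*3.5826 = 1.7197
f(-1.8762, 1.7197) = 5*(-1.8762)^2 + 1*1.7197^2 = 20.5582


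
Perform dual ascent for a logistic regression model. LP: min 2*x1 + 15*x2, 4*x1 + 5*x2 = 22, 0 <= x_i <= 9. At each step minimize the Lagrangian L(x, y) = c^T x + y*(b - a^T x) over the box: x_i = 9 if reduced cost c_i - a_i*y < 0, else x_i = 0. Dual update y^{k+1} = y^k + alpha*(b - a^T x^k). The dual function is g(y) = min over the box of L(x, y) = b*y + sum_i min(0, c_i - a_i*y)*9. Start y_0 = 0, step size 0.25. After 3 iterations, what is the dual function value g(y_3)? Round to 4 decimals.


Dual ascent for LP: min 2*x1 + 15*x2, 4*x1 + 5*x2 = 22, 0 <= x_i <= 9
Step 1: y^k = 0.0, reduced costs: (2.0, 15.0)
  x^k = (0.0, 0.0), subgradient = b - a^T x = 22.0
  y^{k+1} = 0.0 + 0.25*22.0 = 5.5
Step 2: y^k = 5.5, reduced costs: (-20.0, -12.5)
  x^k = (9.0, 9.0), subgradient = b - a^T x = -59.0
  y^{k+1} = 5.5 + 0.25*-59.0 = -9.25
Step 3: y^k = -9.25, reduced costs: (39.0, 61.25)
  x^k = (0.0, 0.0), subgradient = b - a^T x = 22.0
  y^{k+1} = -9.25 + 0.25*22.0 = -3.75
Dual objective at y_3 = -3.75: reduced costs (17.0, 33.75), box minimizer x = (0.0, 0.0)
g(y_3) = b*y + (c1 - a1*y)*x1 + (c2 - a2*y)*x2 = 22*(-3.75) + 17.0*0.0 + 33.75*0.0 = -82.5 + 0.0 + 0.0 = -82.5


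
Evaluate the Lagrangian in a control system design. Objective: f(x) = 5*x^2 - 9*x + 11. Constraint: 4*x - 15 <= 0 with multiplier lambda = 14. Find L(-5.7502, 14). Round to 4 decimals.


Step 1: Evaluate f(x).
f(-5.7502) = 5*(-5.7502)^2 - 9*(-5.7502) + 11 = 228.0758
Step 2: Evaluate g(x).
g(-5.7502) = 4*-5.7502 - 15 = -38.0008
Step 3: Compute Lagrangian.
L = 228.0758 + 14*-38.0008 = -303.9354


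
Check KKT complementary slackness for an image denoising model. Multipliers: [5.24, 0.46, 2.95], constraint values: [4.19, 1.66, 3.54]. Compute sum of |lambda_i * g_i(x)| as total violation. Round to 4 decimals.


KKT complementary slackness check:
lambda_1 * g_1 = 5.24 * 4.19 = 21.9556
lambda_2 * g_2 = 0.46 * 1.66 = 0.7636
lambda_3 * g_3 = 2.95 * 3.54 = 10.443
Total violation = 21.9556 + 0.7636 + 10.443 = 33.1622


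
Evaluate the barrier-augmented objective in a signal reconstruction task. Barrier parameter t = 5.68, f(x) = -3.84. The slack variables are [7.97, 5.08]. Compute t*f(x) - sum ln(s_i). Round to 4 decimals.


Step 1: Compute log-barrier.
ln values: [2.0757, 1.6253]
phi = -(2.0757 + 1.6253) = -3.701
Step 2: Compute augmented objective.
t*f(x) = 5.68*-3.84 = -21.8112
Total = -21.8112 - 3.701 = -25.5122


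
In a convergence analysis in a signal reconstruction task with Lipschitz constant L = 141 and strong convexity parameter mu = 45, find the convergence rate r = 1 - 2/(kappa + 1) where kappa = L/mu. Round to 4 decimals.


Step 1: Compute the condition number.
kappa = L/mu = 141/45 = 3.1333
Step 2: Compute the convergence rate.
r = 1 - 2/(kappa + 1) = 1 - 2*mu/(L + mu) = (L - mu)/(L + mu) = 96/186 = 0.5161


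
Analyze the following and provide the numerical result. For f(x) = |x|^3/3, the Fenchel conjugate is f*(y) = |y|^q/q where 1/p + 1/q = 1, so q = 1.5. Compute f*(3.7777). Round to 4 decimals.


The conjugate exponent q satisfies 1/p + 1/q = 1.
p = 3, so q = 3/(3 - 1) = 1.5
|y|^q = 3.7777^1.5 = 7.3425
f*(3.7777) = 7.3425 / 1.5 = 4.895


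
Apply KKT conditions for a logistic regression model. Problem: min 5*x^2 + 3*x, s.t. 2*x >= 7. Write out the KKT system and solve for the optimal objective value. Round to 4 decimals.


Step 1: Try lambda = 0 (constraint inactive).
x_unc = -3/(2*5) = -0.3
Check: 2*-0.3 = -0.6 < 7 -- violated!
Step 2: Constraint must be active: 2*x = 7
x* = 7/2 = 3.5
lambda = (2*5*3.5 + 3)/2 = 19.0
Step 3: Compute optimal value.
f(x*) = 5*3.5^2 + 3*3.5 = 71.75


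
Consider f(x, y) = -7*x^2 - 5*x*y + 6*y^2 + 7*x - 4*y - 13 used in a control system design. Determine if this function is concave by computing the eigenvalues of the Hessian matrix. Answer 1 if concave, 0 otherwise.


The Hessian of f(x,y) = -7*x^2 - 5*x*y + 6*y^2 + 7*x - 4*y - 13 is:
H = [[-14, -5], [-5, 12]]
Trace = -14 + 12 = -2
Determinant = -14*12 - (-5)^2 = -193
Discriminant = (-2)^2 - 4*-193 = 776.0
Eigenvalues: lambda_1 = -14.9284, lambda_2 = 12.9284
The function is not concave.

0


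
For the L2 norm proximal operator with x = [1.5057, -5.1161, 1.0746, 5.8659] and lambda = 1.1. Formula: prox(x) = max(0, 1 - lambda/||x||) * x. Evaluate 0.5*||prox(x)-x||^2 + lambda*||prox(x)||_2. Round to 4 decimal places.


Step 1: Compute ||x||.
||x|| = 8.0003
Step 2: Compute scaling factor.
scale = max(0, 1 - 1.1/8.0003) = 0.8625
Step 3: prox(x) = [1.2987, -4.4127, 0.9268, 5.0594]
||prox(x)|| = 6.9003
Step 4: Proximal objective.
0.5*||prox-x||^2 = 0.605
lambda*||prox|| = 7.5903
Total = 8.1954


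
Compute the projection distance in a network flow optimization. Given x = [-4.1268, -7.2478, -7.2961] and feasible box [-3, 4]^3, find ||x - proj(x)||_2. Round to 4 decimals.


Project each component onto [-3, 4].
clip(-4.1268) = -3.0, clip(-7.2478) = -3.0, clip(-7.2961) = -3.0
Projection = [-3.0, -3.0, -3.0]
Squared diffs: [1.2697, 18.0438, 18.4565]
Distance = sqrt(37.77) = 6.1457


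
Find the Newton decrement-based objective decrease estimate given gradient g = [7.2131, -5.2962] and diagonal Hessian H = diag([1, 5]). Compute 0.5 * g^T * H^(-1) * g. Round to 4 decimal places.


Step 1: H is diagonal, so H^(-1) * g = [7.2131, -1.0592].
Step 2: g^T H^(-1) g = sum_i g_i^2 / H_ii
  = (7.2131)^2/1 + (-5.2962)^2/5
  = 52.0288 + 5.6099 = 57.6388
Step 3: Objective decrease = 0.5 * g^T H^(-1) g = 28.8194


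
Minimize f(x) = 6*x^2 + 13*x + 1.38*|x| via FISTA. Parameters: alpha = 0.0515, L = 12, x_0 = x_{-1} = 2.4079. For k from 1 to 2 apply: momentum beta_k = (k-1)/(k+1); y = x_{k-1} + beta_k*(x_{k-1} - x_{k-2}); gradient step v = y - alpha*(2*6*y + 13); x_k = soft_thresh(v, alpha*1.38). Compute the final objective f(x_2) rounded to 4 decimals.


FISTA on f(x) = 6*x^2 + 13*x + 1.38*|x|
L = 12, alpha = 0.0515
Iteration 1: beta = 0.0, y = 2.4079 + 0.0*(2.4079 - 2.4079) = 2.4079
  grad(y) = 41.8948, v = y - alpha*grad = 0.2503
  prox(v) = soft_thresh(0.2503, 0.0711) = 0.1792
Iteration 2: beta = 0.3333, y = 0.1792 + 0.3333*(0.1792 - 2.4079) = -0.5636
  grad(y) = 6.2364, v = y - alpha*grad = -0.8848
  prox(v) = soft_thresh(-0.8848, 0.0711) = -0.8137
f(x_2) = 6*(-0.8137)^2 + 13*(-0.8137) + 1.38*|-0.8137| = -5.4826


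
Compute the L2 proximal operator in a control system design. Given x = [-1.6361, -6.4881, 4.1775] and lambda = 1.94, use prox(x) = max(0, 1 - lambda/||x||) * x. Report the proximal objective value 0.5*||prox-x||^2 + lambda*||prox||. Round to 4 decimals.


Step 1: Compute ||x||.
||x|| = 7.8882
Step 2: Compute scaling factor.
scale = max(0, 1 - 1.94/7.8882) = 0.7541
Step 3: prox(x) = [-1.2337, -4.8924, 3.1501]
||prox(x)|| = 5.9482
Step 4: Proximal objective.
0.5*||prox-x||^2 = 1.8818
lambda*||prox|| = 11.5395
Total = 13.4213


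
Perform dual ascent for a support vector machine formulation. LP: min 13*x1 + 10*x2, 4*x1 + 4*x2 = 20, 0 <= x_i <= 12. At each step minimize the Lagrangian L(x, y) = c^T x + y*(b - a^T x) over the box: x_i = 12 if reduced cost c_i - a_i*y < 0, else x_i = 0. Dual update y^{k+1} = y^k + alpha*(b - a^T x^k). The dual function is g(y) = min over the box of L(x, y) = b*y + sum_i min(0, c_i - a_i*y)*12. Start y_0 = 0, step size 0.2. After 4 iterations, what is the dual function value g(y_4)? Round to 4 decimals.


Dual ascent for LP: min 13*x1 + 10*x2, 4*x1 + 4*x2 = 20, 0 <= x_i <= 12
Step 1: y^k = 0.0, reduced costs: (13.0, 10.0)
  x^k = (0.0, 0.0), subgradient = b - a^T x = 20.0
  y^{k+1} = 0.0 + 0.2*20.0 = 4.0
Step 2: y^k = 4.0, reduced costs: (-3.0, -6.0)
  x^k = (12.0, 12.0), subgradient = b - a^T x = -76.0
  y^{k+1} = 4.0 + 0.2*-76.0 = -11.2
Step 3: y^k = -11.2, reduced costs: (57.8, 54.8)
  x^k = (0.0, 0.0), subgradient = b - a^T x = 20.0
  y^{k+1} = -11.2 + 0.2*20.0 = -7.2
Step 4: y^k = -7.2, reduced costs: (41.8, 38.8)
  x^k = (0.0, 0.0), subgradient = b - a^T x = 20.0
  y^{k+1} = -7.2 + 0.2*20.0 = -3.2
Dual objective at y_4 = -3.2: reduced costs (25.8, 22.8), box minimizer x = (0.0, 0.0)
g(y_4) = b*y + (c1 - a1*y)*x1 + (c2 - a2*y)*x2 = 20*(-3.2) + 25.8*0.0 + 22.8*0.0 = -64.0 + 0.0 + 0.0 = -64.0


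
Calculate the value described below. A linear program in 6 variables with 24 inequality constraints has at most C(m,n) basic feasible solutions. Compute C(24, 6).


Each vertex corresponds to some choice of n active constraints out of m, so the number of vertices is at most C(m, n) = m! / (n!(m-n)!).
m = 24, n = 6
Numerator: 24 * 23 * 22 * 21 * 20 * 19
Denominator: 6! = 720
C(24, 6) = 134596


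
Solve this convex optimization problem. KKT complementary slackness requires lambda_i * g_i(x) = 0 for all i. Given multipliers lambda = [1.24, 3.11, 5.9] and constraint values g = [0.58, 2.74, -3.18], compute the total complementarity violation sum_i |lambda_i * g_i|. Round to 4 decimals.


KKT complementary slackness check:
lambda_1 * g_1 = 1.24 * 0.58 = 0.7192
lambda_2 * g_2 = 3.11 * 2.74 = 8.5214
lambda_3 * g_3 = 5.9 * -3.18 = -18.762
Total violation = 0.7192 + 8.5214 + 18.762 = 28.0026


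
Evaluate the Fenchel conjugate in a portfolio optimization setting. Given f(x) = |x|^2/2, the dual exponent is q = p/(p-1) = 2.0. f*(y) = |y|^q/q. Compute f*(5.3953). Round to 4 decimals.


The conjugate exponent q satisfies 1/p + 1/q = 1.
p = 2, so q = 2/(2 - 1) = 2.0
|y|^q = 5.3953^2.0 = 29.1093
f*(5.3953) = 29.1093 / 2.0 = 14.5546


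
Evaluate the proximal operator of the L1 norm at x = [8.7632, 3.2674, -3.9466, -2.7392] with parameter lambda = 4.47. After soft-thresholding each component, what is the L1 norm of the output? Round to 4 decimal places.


Soft-thresholding with lambda = 4.47:
prox(8.7632) = sign(8.7632)*max(|8.7632| - 4.47, 0) = 4.2932
prox(3.2674) = sign(3.2674)*max(|3.2674| - 4.47, 0) = 0.0
prox(-3.9466) = sign(-3.9466)*max(|-3.9466| - 4.47, 0) = 0.0
prox(-2.7392) = sign(-2.7392)*max(|-2.7392| - 4.47, 0) = 0.0
prox(x) = [4.2932, 0.0, 0.0, 0.0]
||prox(x)||_1 = 4.2932 + 0.0 + 0.0 + 0.0 = 4.2932


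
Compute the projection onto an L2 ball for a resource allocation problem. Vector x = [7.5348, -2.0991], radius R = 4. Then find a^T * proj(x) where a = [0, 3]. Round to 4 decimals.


Step 1: Compute ||x|| (intermediates to 6 decimals).
||x|| = sqrt(7.5348^2 + (-2.0991)^2) = 7.821728
Step 2: Project.
Since ||x|| > R, scale = R/||x|| = 4/7.821728 = 0.511396, proj(x) = scale * x
proj(x) = [3.853267, -1.073471]
Step 3: Dot product.
a^T * proj(x) = 0*3.853267 + 3*(-1.073471) = -3.2204


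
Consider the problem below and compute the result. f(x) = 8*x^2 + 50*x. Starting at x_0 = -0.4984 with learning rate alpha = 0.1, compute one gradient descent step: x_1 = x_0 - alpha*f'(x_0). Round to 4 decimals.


We compute the gradient at x_0 and apply the update.
f'(x) = 16*x + 50
f'(-0.4984) = 16*-0.4984 + 50 = 42.0256
x_1 = -0.4984 - 0.1*42.0256 = -4.701


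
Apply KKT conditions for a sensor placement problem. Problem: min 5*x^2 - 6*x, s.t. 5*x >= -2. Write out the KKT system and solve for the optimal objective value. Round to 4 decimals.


Step 1: Try lambda = 0 (constraint inactive).
Stationarity: 2*5*x - 6 = 0
x* = 6/(2*5) = 0.6
Check constraint: 5*0.6 = 3.0 >= -2 -- satisfied.
Step 2: Compute optimal value.
f(x*) = 5*0.6^2 - 6*0.6 = -1.8


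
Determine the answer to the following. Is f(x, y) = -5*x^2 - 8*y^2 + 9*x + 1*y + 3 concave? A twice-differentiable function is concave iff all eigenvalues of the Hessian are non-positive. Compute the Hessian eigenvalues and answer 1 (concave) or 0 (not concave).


The Hessian of f(x,y) = -5*x^2 - 8*y^2 + 9*x + 1*y + 3 is:
H = [[-10, 0], [0, -16]]
Trace = -10 - 16 = -26
Determinant = -10*-16 - (0)^2 = 160
Discriminant = (-26)^2 - 4*160 = 36.0
Eigenvalues: lambda_1 = -16.0, lambda_2 = -10.0
The function is concave.

1


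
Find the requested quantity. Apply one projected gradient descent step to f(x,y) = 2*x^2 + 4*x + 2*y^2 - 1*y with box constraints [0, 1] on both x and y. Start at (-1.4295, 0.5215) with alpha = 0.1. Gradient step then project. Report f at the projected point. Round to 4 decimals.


Step 1: Compute gradient at (-1.4295, 0.5215).
grad_x = 2*2*-1.4295 + 4 = -1.718
grad_y = 2*2*0.5215 - 1 = 1.086
Step 2: Gradient step.
x_raw = -1.4295 - 0.1*-1.718 = -1.2577
y_raw = 0.5215 - 0.1*1.086 = 0.4129
Step 3: Project onto [0, 1].
x_proj = clip(-1.2577) = 0.0
y_proj = clip(0.4129) = 0.4129
Step 4: Evaluate f.
f(0.0, 0.4129) = -0.0719


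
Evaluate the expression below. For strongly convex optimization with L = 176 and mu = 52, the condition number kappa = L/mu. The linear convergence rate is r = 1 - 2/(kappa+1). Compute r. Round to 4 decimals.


Step 1: Compute the condition number.
kappa = L/mu = 176/52 = 3.3846
Step 2: Compute the convergence rate.
r = 1 - 2/(kappa + 1) = 1 - 2*mu/(L + mu) = (L - mu)/(L + mu) = 124/228 = 0.5439


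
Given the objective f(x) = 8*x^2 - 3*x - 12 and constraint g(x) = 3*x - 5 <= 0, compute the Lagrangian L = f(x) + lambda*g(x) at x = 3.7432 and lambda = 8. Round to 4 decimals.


Step 1: Evaluate f(x).
f(3.7432) = 8*3.7432^2 - 3*3.7432 - 12 = 88.8628
Step 2: Evaluate g(x).
g(3.7432) = 3*3.7432 - 5 = 6.2296
Step 3: Compute Lagrangian.
L = 88.8628 + 8*6.2296 = 138.6996


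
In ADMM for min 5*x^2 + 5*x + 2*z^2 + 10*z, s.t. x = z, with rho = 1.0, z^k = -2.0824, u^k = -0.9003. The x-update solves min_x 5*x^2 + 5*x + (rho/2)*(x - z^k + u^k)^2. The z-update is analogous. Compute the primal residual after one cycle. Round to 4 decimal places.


ADMM iteration with rho = 1.0, z^k = -2.0824, u^k = -0.9003
Step 1: x-update.
Minimize 5*x^2 + 5*x + (1.0/2)*(x + 2.0824 - 0.9003)^2
FOC: (2*5 + 1.0)*x = -5 + 1.0*(-2.0824 + 0.9003)
x^{k+1} = -0.562
Step 2: z-update.
Minimize 2*z^2 + 10*z + (1.0/2)*(-0.562 - z - 0.9003)^2
FOC: (2*2 + 1.0)*z = -10 + 1.0*(-0.562 - 0.9003)
z^{k+1} = -2.2925
Step 3: u-update.
u^{k+1} = -0.9003 - 0.562 + 2.2925 = 0.8302
Step 4: Primal residual = |-0.562 + 2.2925| = 1.7305


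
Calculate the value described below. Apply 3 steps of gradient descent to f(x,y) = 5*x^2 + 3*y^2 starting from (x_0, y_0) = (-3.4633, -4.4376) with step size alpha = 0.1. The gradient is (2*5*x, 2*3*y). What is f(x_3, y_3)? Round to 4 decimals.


Gradient descent on f(x,y) = 5*x^2 + 3*y^2.
Starting point: (-3.4633, -4.4376), alpha = 0.1
Step 1: grad_x = 2*5*-3.4633 = -34.633, grad_y = 2*3*-4.4376 = -26.6256
  x_1 = -3.4633 - 0.1*-34.633 = 0.0
  y_1 = -4.4376 - 0.1*-26.6256 = -1.775
Step 2: grad_x = 2*5*0.0 = 0.0, grad_y = 2*3*-1.775 = -10.6502
  x_2 = 0.0 - 0.1*0.0 = 0.0
  y_2 = -1.775 - 0.1*-10.6502 = -0.71
Step 3: grad_x = 2*5*0.0 = 0.0, grad_y = 2*3*-0.71 = -4.2601
  x_3 = 0.0 - 0.1*0.0 = 0.0
  y_3 = -0.71 - 0.1*-4.2601 = -0.284
f(0.0, -0.284) = 5*0.0^2 + 3*(-0.284)^2 = 0.242


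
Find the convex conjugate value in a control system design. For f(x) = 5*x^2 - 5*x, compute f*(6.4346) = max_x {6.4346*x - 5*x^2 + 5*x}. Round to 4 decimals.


f*(y) = sup_x {y*x - a*x^2 - b*x} = sup_x {(y-b)*x - a*x^2}
FOC: (y - b) - 2a*x = 0 => x* = (y - b)/(2a)
x* = (6.4346 + 5)/(2*5) = 1.1435
f*(6.4346) = (y-b)^2/(4a) = (6.4346 + 5)^2/(4*5)
= 130.7501/20 = 6.5375


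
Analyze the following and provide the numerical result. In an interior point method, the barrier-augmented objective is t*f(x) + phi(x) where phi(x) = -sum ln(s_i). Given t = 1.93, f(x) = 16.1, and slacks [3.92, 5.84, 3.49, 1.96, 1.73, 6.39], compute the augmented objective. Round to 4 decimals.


Step 1: Compute log-barrier.
ln values: [1.3661, 1.7647, 1.2499, 0.6729, 0.5481, 1.8547]
phi = -(1.3661 + 1.7647 + 1.2499 + 0.6729 + 0.5481 + 1.8547) = -7.4565
Step 2: Compute augmented objective.
t*f(x) = 1.93*16.1 = 31.073
Total = 31.073 - 7.4565 = 23.6165


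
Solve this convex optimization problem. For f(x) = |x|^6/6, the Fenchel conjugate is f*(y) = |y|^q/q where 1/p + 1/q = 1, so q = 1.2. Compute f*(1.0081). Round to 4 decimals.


The conjugate exponent q satisfies 1/p + 1/q = 1.
p = 6, so q = 6/(6 - 1) = 1.2
|y|^q = 1.0081^1.2 = 1.0097
f*(1.0081) = 1.0097 / 1.2 = 0.8414


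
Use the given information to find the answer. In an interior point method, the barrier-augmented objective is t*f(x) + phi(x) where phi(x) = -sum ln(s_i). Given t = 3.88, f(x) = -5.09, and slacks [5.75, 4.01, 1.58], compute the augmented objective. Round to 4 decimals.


Step 1: Compute log-barrier.
ln values: [1.7492, 1.3888, 0.4574]
phi = -(1.7492 + 1.3888 + 0.4574) = -3.5954
Step 2: Compute augmented objective.
t*f(x) = 3.88*-5.09 = -19.7492
Total = -19.7492 - 3.5954 = -23.3446


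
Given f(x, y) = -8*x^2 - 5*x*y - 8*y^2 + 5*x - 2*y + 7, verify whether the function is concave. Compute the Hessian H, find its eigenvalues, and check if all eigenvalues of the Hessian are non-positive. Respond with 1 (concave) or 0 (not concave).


The Hessian of f(x,y) = -8*x^2 - 5*x*y - 8*y^2 + 5*x - 2*y + 7 is:
H = [[-16, -5], [-5, -16]]
Trace = -16 - 16 = -32
Determinant = -16*-16 - (-5)^2 = 231
Discriminant = (-32)^2 - 4*231 = 100.0
Eigenvalues: lambda_1 = -21.0, lambda_2 = -11.0
The function is concave.

1


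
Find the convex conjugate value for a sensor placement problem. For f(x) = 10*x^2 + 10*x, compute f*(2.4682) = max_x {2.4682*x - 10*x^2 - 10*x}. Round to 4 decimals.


f*(y) = sup_x {y*x - a*x^2 - b*x} = sup_x {(y-b)*x - a*x^2}
FOC: (y - b) - 2a*x = 0 => x* = (y - b)/(2a)
x* = (2.4682 - 10)/(2*10) = -0.3766
f*(2.4682) = (y-b)^2/(4a) = (2.4682 - 10)^2/(4*10)
= 56.728/40 = 1.4182


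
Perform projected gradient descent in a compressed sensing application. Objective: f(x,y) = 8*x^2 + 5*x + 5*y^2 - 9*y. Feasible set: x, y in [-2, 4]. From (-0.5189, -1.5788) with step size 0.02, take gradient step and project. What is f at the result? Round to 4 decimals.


Step 1: Compute gradient at (-0.5189, -1.5788).
grad_x = 2*8*-0.5189 + 5 = -3.3024
grad_y = 2*5*-1.5788 - 9 = -24.788
Step 2: Gradient step.
x_raw = -0.5189 - 0.02*-3.3024 = -0.4529
y_raw = -1.5788 - 0.02*-24.788 = -1.083
Step 3: Project onto [-2, 4].
x_proj = clip(-0.4529) = -0.4529
y_proj = clip(-1.083) = -1.083
Step 4: Evaluate f.
f(-0.4529, -1.083) = 14.9886


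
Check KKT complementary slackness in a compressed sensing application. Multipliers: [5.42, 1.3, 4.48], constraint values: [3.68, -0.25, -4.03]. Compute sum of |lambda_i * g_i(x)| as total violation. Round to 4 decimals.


KKT complementary slackness check:
lambda_1 * g_1 = 5.42 * 3.68 = 19.9456
lambda_2 * g_2 = 1.3 * -0.25 = -0.325
lambda_3 * g_3 = 4.48 * -4.03 = -18.0544
Total violation = 19.9456 + 0.325 + 18.0544 = 38.325


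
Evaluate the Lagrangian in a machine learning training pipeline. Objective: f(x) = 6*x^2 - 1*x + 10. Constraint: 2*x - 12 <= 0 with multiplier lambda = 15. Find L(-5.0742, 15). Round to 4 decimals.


Step 1: Evaluate f(x).
f(-5.0742) = 6*(-5.0742)^2 - 1*(-5.0742) + 10 = 169.5592
Step 2: Evaluate g(x).
g(-5.0742) = 2*-5.0742 - 12 = -22.1484
Step 3: Compute Lagrangian.
L = 169.5592 + 15*-22.1484 = -162.6668


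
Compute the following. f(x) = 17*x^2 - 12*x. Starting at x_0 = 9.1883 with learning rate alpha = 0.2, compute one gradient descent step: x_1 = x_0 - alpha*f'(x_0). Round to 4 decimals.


We compute the gradient at x_0 and apply the update.
f'(x) = 34*x - 12
f'(9.1883) = 34*9.1883 - 12 = 300.4022
x_1 = 9.1883 - 0.2*300.4022 = -50.8921


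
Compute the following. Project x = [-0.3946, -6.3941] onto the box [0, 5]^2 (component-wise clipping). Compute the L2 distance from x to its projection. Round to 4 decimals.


Project each component onto [0, 5].
clip(-0.3946) = 0.0, clip(-6.3941) = 0.0
Projection = [0.0, 0.0]
Squared diffs: [0.1557, 40.8845]
Distance = sqrt(41.0402) = 6.4063


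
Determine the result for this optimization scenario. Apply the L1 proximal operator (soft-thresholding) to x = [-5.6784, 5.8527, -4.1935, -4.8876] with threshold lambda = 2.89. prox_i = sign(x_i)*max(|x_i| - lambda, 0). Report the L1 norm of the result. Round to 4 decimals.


Soft-thresholding with lambda = 2.89:
prox(-5.6784) = sign(-5.6784)*max(|-5.6784| - 2.89, 0) = -2.7884
prox(5.8527) = sign(5.8527)*max(|5.8527| - 2.89, 0) = 2.9627
prox(-4.1935) = sign(-4.1935)*max(|-4.1935| - 2.89, 0) = -1.3035
prox(-4.8876) = sign(-4.8876)*max(|-4.8876| - 2.89, 0) = -1.9976
prox(x) = [-2.7884, 2.9627, -1.3035, -1.9976]
||prox(x)||_1 = 2.7884 + 2.9627 + 1.3035 + 1.9976 = 9.0522


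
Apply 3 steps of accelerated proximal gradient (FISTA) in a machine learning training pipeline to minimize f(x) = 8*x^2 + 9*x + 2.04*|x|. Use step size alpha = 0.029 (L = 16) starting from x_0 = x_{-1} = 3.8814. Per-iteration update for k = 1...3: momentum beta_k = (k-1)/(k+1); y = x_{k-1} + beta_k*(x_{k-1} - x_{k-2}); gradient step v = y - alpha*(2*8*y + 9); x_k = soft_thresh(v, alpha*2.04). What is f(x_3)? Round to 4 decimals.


FISTA on f(x) = 8*x^2 + 9*x + 2.04*|x|
L = 16, alpha = 0.029
Iteration 1: beta = 0.0, y = 3.8814 + 0.0*(3.8814 - 3.8814) = 3.8814
  grad(y) = 71.1024, v = y - alpha*grad = 1.8194
  prox(v) = soft_thresh(1.8194, 0.0592) = 1.7603
Iteration 2: beta = 0.3333, y = 1.7603 + 0.3333*(1.7603 - 3.8814) = 1.0532
  grad(y) = 25.8516, v = y - alpha*grad = 0.3035
  prox(v) = soft_thresh(0.3035, 0.0592) = 0.2444
Iteration 3: beta = 0.5, y = 0.2444 + 0.5*(0.2444 - 1.7603) = -0.5136
  grad(y) = 0.7827, v = y - alpha*grad = -0.5363
  prox(v) = soft_thresh(-0.5363, 0.0592) = -0.4771
f(x_3) = 8*(-0.4771)^2 + 9*(-0.4771) + 2.04*|-0.4771| = -1.4996


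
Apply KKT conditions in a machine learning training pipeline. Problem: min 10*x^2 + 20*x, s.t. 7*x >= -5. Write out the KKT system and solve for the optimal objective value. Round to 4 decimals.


Step 1: Try lambda = 0 (constraint inactive).
x_unc = -20/(2*10) = -1.0
Check: 7*-1.0 = -7.0 < -5 -- violated!
Step 2: Constraint must be active: 7*x = -5
x* = -5/7 = -0.7143 (rounded; the exact value -5/7 is used below)
lambda = (2*10*(-5/7) + 20)/7 = 0.8163
Step 3: Compute optimal value.
f(x*) = 10*(-5/7)^2 + 20*(-5/7) = -9.1837


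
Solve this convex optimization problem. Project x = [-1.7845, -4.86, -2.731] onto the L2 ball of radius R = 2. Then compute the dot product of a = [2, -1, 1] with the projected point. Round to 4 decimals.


Step 1: Compute ||x|| (intermediates to 6 decimals).
||x|| = sqrt((-1.7845)^2 + (-4.86)^2 + (-2.731)^2) = 5.853409
Step 2: Project.
Since ||x|| > R, scale = R/||x|| = 2/5.853409 = 0.341681, proj(x) = scale * x
proj(x) = [-0.60973, -1.66057, -0.933131]
Step 3: Dot product.
a^T * proj(x) = 2*(-0.60973) - 1*(-1.66057) + 1*(-0.933131) = -0.492


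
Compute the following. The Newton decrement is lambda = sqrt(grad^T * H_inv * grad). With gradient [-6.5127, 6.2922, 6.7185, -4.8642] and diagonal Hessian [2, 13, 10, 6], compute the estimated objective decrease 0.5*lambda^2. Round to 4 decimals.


Step 1: H is diagonal, so H^(-1) * g = [-3.2564, 0.484, 0.6719, -0.8107].
Step 2: g^T H^(-1) g = sum_i g_i^2 / H_ii
  = (-6.5127)^2/2 + (6.2922)^2/13 + (6.7185)^2/10 + (-4.8642)^2/6
  = 21.2076 + 3.0455 + 4.5138 + 3.9434 = 32.7104
Step 3: Objective decrease = 0.5 * g^T H^(-1) g = 16.3552


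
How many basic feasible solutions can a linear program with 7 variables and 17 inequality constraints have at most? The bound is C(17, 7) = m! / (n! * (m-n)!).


Each vertex corresponds to some choice of n active constraints out of m, so the number of vertices is at most C(m, n) = m! / (n!(m-n)!).
m = 17, n = 7
Numerator: 17 * 16 * 15 * 14 * 13 * 12 * 11
Denominator: 7! = 5040
C(17, 7) = 19448


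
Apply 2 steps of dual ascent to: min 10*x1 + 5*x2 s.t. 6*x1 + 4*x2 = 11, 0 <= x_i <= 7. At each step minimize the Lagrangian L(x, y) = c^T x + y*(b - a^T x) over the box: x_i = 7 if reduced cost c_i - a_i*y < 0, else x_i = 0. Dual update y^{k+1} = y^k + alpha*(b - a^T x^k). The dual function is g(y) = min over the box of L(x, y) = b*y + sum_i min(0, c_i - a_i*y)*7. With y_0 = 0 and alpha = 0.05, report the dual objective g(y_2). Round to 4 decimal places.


Dual ascent for LP: min 10*x1 + 5*x2, 6*x1 + 4*x2 = 11, 0 <= x_i <= 7
Step 1: y^k = 0.0, reduced costs: (10.0, 5.0)
  x^k = (0.0, 0.0), subgradient = b - a^T x = 11.0
  y^{k+1} = 0.0 + 0.05*11.0 = 0.55
Step 2: y^k = 0.55, reduced costs: (6.7, 2.8)
  x^k = (0.0, 0.0), subgradient = b - a^T x = 11.0
  y^{k+1} = 0.55 + 0.05*11.0 = 1.1
Dual objective at y_2 = 1.1: reduced costs (3.4, 0.6), box minimizer x = (0.0, 0.0)
g(y_2) = b*y + (c1 - a1*y)*x1 + (c2 - a2*y)*x2 = 11*1.1 + 3.4*0.0 + 0.6*0.0 = 12.1 + 0.0 + 0.0 = 12.1


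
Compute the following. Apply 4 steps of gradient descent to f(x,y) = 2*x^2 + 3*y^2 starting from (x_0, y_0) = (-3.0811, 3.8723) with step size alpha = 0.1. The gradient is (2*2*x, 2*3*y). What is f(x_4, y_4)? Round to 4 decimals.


Gradient descent on f(x,y) = 2*x^2 + 3*y^2.
Starting point: (-3.0811, 3.8723), alpha = 0.1
Step 1: grad_x = 2*2*-3.0811 = -12.3244, grad_y = 2*3*3.8723 = 23.2338
  x_1 = -3.0811 - 0.1*-12.3244 = -1.8487
  y_1 = 3.8723 - 0.1*23.2338 = 1.5489
Step 2: grad_x = 2*2*-1.8487 = -7.3946, grad_y = 2*3*1.5489 = 9.2935
  x_2 = -1.8487 - 0.1*-7.3946 = -1.1092
  y_2 = 1.5489 - 0.1*9.2935 = 0.6196
Step 3: grad_x = 2*2*-1.1092 = -4.4368, grad_y = 2*3*0.6196 = 3.7174
  x_3 = -1.1092 - 0.1*-4.4368 = -0.6655
  y_3 = 0.6196 - 0.1*3.7174 = 0.2478
Step 4: grad_x = 2*2*-0.6655 = -2.6621, grad_y = 2*3*0.2478 = 1.487
  x_4 = -0.6655 - 0.1*-2.6621 = -0.3993
  y_4 = 0.2478 - 0.1*1.487 = 0.0991
f(-0.3993, 0.0991) = 2*(-0.3993)^2 + 3*0.0991^2 = 0.3484


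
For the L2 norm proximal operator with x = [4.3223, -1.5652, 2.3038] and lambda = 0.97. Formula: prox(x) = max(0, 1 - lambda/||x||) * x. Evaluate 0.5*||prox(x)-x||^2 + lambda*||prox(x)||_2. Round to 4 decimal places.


Step 1: Compute ||x||.
||x|| = 5.1419
Step 2: Compute scaling factor.
scale = max(0, 1 - 0.97/5.1419) = 0.8114
Step 3: prox(x) = [3.5069, -1.2699, 1.8692]
||prox(x)|| = 4.1719
Step 4: Proximal objective.
0.5*||prox-x||^2 = 0.4705
lambda*||prox|| = 4.0467
Total = 4.5172


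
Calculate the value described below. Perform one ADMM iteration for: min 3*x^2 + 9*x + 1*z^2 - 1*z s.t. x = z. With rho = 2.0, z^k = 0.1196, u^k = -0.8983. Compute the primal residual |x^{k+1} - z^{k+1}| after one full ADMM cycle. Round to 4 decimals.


ADMM iteration with rho = 2.0, z^k = 0.1196, u^k = -0.8983
Step 1: x-update.
Minimize 3*x^2 + 9*x + (2.0/2)*(x - 0.1196 - 0.8983)^2
FOC: (2*3 + 2.0)*x = -9 + 2.0*(0.1196 + 0.8983)
x^{k+1} = -0.8705
Step 2: z-update.
Minimize 1*z^2 - 1*z + (2.0/2)*(-0.8705 - z - 0.8983)^2
FOC: (2*1 + 2.0)*z = 1 + 2.0*(-0.8705 - 0.8983)
z^{k+1} = -0.6344
Step 3: u-update.
u^{k+1} = -0.8983 - 0.8705 + 0.6344 = -1.1344
Step 4: Primal residual = |-0.8705 + 0.6344| = 0.2361


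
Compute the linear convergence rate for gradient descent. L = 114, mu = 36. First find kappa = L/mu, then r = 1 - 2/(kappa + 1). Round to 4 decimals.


Step 1: Compute the condition number.
kappa = L/mu = 114/36 = 3.1667
Step 2: Compute the convergence rate.
r = 1 - 2/(kappa + 1) = 1 - 2*mu/(L + mu) = (L - mu)/(L + mu) = 78/150 = 0.52
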